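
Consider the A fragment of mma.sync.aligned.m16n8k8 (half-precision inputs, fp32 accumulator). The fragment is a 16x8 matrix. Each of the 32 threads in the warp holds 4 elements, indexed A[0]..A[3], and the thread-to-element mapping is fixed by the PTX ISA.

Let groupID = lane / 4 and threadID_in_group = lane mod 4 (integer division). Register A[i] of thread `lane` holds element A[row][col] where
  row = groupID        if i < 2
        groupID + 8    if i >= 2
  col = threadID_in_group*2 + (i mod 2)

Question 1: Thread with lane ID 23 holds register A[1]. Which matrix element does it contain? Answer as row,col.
5,7

lane 23: g=5 (23/4), t=3 (23%4)
i=1: r=5+0=5, c=3*2+1=7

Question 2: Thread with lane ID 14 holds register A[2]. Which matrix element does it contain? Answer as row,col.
L=14→G=14>>2=3, T=14&3=2
[2]→row 3+8=11  col 2·2+0=4

11,4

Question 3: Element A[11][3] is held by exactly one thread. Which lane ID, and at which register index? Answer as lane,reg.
13,3

r: 11->gid=3,r8=1  c: 3->tid=1,i&1=1
L=3*4+1=13  i=1*2+1=3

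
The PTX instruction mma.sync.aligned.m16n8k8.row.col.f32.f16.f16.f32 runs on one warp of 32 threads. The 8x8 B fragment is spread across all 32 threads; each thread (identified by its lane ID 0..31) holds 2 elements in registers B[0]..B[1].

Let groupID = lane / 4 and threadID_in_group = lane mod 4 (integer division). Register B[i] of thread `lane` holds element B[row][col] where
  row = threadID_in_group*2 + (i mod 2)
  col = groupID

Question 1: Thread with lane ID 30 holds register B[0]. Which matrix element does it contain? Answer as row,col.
lane 30=>30/4=7, 30 mod 4=2
i=0  r:2·2+0=>4  c:7

4,7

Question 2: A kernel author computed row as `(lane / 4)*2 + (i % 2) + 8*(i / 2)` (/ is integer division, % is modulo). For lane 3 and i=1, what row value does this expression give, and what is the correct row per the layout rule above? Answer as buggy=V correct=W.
`(lane / 4)*2 + (i % 2) + 8*(i / 2)`[3,1]→1
3: G=0,T=3
[1] (3*2+1,0) = (7,0)
row: 1 vs 7

buggy=1 correct=7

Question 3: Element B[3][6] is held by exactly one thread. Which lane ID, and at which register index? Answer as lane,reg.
25,1

c=6→G=6  r=3→T=1,p=1
L=6*4+1=25  i=1=1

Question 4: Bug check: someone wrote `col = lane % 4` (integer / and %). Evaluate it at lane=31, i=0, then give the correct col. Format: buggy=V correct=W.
`lane % 4`[31,0]⇒3
lane 31⇒31/4=7, 31 mod 4=3
i=0  r:2·3+0⇒6  c:7
col: 3 vs 7

buggy=3 correct=7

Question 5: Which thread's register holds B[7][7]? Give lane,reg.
c:7=>grp=7  r:7=>tig=3,lo=1
L=7*4+3=31  i=1=1

31,1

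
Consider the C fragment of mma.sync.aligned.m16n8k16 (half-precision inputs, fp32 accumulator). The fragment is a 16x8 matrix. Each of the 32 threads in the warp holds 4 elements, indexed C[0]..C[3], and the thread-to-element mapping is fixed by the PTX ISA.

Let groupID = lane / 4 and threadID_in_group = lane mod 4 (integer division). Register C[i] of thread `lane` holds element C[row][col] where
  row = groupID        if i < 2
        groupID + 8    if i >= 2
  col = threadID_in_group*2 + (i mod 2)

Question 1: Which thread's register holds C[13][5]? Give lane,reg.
r=13→G=5,rhi=1  c=5→T=2,p=1
L=5*4+2=22  i=1*2+1=3

22,3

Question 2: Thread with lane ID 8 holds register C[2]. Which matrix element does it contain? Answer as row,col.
10,0

L=8=>grp=8>>2=2, tig=8&3=0
[2]=>row 2+8=10  col 0·2+0=0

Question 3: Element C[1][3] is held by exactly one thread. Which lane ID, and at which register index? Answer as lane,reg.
5,1

r=1→G=1,rhi=0  c=3→T=1,p=1
L=1*4+1=5  i=0*2+1=1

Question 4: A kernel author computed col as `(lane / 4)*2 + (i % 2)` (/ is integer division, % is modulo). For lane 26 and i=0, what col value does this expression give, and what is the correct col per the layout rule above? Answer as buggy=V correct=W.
buggy=12 correct=4

`(lane / 4)*2 + (i % 2)`[26,0]=>12
L=26=>grp=26>>2=6, tig=26&3=2
[0]=>row 6+0=6  col 2·2+0=4
col: 12 vs 4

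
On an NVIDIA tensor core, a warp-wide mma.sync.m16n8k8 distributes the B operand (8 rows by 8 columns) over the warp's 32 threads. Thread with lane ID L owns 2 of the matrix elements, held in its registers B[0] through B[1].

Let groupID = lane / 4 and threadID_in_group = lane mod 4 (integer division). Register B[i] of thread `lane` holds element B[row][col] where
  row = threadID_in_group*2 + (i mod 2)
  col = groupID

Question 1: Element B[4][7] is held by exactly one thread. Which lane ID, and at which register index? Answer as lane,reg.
30,0

c=7→G=7  r=4→T=2,p=0
L=7*4+2=30  i=0=0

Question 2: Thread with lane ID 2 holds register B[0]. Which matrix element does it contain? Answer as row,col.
4,0

lane 2: grp=0 (2/4), tig=2 (2%4)
i=0: r=2*2+0=4, c=grp=0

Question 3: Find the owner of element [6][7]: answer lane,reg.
c=7->g=7  r=6->t=3,b0=0
L=7*4+3=31  i=0=0

31,0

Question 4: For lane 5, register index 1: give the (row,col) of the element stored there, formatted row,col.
5: grp=1,tig=1
[1] (1*2+1,1) = (3,1)

3,1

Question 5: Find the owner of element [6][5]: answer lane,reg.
c: 5->gid=5  r: 6->tid=3,i&1=0
L=5*4+3=23  i=0=0

23,0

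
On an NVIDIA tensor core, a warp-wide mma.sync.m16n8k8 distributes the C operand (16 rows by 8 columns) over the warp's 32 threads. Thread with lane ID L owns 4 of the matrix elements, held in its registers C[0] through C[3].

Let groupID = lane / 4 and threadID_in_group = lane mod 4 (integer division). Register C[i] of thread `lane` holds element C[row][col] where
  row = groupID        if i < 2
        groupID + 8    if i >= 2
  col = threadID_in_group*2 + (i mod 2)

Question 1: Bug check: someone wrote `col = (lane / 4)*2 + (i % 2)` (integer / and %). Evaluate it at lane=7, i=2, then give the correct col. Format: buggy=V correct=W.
buggy=2 correct=6

`(lane / 4)*2 + (i % 2)`[7,2]⇒2
L=7⇒gr=7>>2=1, th=7&3=3
[2]⇒row 1+8=9  col 3·2+0=6
col: 2 vs 6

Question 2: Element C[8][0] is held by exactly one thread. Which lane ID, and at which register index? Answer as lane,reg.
r:8=>grp=0,rB=1  c:0=>tig=0,lo=0
L=0*4+0=0  i=1*2+0=2

0,2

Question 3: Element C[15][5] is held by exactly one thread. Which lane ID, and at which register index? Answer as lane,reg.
30,3

r=15⇒gr=7,Rb=1  c=5⇒th=2,odd=1
L=7*4+2=30  i=1*2+1=3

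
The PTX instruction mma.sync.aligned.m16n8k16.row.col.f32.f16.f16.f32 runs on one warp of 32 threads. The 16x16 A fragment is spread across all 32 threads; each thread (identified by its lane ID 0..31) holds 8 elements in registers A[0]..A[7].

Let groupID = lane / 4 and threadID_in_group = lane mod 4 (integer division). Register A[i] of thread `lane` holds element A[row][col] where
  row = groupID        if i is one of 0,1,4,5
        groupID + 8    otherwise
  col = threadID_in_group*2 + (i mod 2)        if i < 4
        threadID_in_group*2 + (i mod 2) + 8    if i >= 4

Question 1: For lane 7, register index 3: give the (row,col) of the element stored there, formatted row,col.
9,7

L=7->g=7>>2=1, t=7&3=3
[3]->row 1+8=9  col 3·2+1+0=7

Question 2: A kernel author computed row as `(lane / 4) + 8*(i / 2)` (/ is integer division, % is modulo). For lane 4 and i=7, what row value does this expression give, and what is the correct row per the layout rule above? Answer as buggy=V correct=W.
buggy=25 correct=9

`(lane / 4) + 8*(i / 2)`[4,7]->25
4: g=1,t=0
[7] (1+8,0*2+1+8) = (9,9)
row: 25 vs 9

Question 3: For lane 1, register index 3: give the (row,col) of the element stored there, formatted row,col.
8,3

lane 1->1/4=0, 1 mod 4=1
i=3  r:0+8->8  c:2·1+1+0->3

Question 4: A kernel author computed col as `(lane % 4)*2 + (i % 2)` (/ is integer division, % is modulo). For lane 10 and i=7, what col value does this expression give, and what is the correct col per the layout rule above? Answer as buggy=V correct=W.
`(lane % 4)*2 + (i % 2)`[10,7]→5
L=10→G=10>>2=2, T=10&3=2
[7]→row 2+8=10  col 2·2+1+8=13
col: 5 vs 13

buggy=5 correct=13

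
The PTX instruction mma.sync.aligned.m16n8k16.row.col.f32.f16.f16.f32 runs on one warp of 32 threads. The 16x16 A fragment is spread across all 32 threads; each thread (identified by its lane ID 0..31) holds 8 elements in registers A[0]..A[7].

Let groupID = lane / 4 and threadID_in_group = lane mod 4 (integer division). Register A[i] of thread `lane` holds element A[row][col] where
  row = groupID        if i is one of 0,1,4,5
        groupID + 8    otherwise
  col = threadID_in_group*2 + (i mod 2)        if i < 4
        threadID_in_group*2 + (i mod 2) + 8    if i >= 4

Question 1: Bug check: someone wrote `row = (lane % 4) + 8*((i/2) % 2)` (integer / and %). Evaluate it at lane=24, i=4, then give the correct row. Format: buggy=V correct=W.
`(lane % 4) + 8*((i/2) % 2)`[24,4]=>0
L=24=>grp=24>>2=6, tig=24&3=0
[4]=>row 6+0=6  col 0·2+0+8=8
row: 0 vs 6

buggy=0 correct=6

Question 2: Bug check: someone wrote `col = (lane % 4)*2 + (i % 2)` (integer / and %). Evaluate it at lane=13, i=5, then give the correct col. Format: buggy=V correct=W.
`(lane % 4)*2 + (i % 2)`[13,5]⇒3
lane 13: gr=3 (13/4), th=1 (13%4)
i=5: r=3+0=3, c=1*2+1+8=11
col: 3 vs 11

buggy=3 correct=11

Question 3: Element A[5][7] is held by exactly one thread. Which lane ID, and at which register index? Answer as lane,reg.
r:5=>grp=5,rB=0  c:7=>cB=0,tig=3,lo=1
L=5*4+3=23  i=0*4+0*2+1=1

23,1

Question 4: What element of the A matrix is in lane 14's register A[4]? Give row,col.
lane 14->14/4=3, 14 mod 4=2
i=4  r:3+0->3  c:2·2+0+8->12

3,12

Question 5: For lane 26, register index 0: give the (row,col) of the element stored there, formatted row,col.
L=26⇒gr=26>>2=6, th=26&3=2
[0]⇒row 6+0=6  col 2·2+0+0=4

6,4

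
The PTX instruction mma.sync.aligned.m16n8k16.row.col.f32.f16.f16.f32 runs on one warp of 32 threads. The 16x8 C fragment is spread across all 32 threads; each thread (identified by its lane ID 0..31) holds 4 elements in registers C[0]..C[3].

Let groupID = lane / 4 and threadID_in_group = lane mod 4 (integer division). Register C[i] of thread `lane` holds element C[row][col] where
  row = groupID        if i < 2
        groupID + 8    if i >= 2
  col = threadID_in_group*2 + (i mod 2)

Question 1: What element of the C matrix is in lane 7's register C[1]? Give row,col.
1,7

L=7->gid=7>>2=1, tid=7&3=3
[1]->row 1+0=1  col 3·2+1=7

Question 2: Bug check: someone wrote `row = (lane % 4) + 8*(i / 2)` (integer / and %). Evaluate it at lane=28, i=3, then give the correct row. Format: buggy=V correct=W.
buggy=8 correct=15

`(lane % 4) + 8*(i / 2)`[28,3]->8
lane 28->28/4=7, 28 mod 4=0
i=3  r:7+8->15  c:2·0+1->1
row: 8 vs 15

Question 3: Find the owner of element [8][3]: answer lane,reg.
1,3

r=8->g=0,rb=1  c=3->t=1,b0=1
L=0*4+1=1  i=1*2+1=3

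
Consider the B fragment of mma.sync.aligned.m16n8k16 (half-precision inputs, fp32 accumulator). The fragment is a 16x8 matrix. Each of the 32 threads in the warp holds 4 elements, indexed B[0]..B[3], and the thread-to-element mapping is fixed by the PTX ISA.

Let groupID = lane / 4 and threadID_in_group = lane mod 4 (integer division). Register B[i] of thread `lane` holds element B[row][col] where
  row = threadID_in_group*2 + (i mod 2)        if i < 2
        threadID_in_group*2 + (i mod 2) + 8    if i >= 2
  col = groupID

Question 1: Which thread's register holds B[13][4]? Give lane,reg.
18,3

c:4=>grp=4  r:13=>rB=1,tig=2,lo=1
L=4*4+2=18  i=1*2+1=3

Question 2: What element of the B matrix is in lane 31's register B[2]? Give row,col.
lane 31: g=7 (31/4), t=3 (31%4)
i=2: r=3*2+0+8=14, c=g=7

14,7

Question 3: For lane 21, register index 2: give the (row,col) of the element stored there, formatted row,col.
10,5

lane 21: gr=5 (21/4), th=1 (21%4)
i=2: r=1*2+0+8=10, c=gr=5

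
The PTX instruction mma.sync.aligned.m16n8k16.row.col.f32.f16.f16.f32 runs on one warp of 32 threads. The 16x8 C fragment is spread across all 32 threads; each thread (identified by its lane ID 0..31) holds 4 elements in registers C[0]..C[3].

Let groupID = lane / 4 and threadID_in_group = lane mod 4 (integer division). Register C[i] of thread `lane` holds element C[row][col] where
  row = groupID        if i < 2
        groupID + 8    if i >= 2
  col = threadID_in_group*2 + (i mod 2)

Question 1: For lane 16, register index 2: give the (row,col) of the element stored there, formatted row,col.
16: g=4,t=0
[2] (4+8,0*2+0) = (12,0)

12,0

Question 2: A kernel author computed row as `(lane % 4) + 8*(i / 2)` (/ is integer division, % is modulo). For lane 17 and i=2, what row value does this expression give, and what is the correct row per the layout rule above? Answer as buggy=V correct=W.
buggy=9 correct=12

`(lane % 4) + 8*(i / 2)`[17,2]=>9
lane 17: grp=4 (17/4), tig=1 (17%4)
i=2: r=4+8=12, c=1*2+0=2
row: 9 vs 12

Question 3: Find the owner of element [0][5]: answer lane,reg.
2,1

r=0→G=0,rhi=0  c=5→T=2,p=1
L=0*4+2=2  i=0*2+1=1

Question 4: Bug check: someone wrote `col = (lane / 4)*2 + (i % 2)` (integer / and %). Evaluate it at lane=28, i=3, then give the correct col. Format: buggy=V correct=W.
buggy=15 correct=1

`(lane / 4)*2 + (i % 2)`[28,3]⇒15
lane 28: gr=7 (28/4), th=0 (28%4)
i=3: r=7+8=15, c=0*2+1=1
col: 15 vs 1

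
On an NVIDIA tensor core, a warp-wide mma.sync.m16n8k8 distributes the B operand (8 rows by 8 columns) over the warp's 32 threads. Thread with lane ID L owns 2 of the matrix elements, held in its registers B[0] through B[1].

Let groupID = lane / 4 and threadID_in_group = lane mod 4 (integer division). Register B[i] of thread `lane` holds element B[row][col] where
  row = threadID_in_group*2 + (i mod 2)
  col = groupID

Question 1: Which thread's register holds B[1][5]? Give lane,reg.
20,1

c=5->g=5  r=1->t=0,b0=1
L=5*4+0=20  i=1=1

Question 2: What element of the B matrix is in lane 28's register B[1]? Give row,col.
1,7

28: g=7,t=0
[1] (0*2+1,7) = (1,7)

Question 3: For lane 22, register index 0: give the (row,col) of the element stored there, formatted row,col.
4,5

L=22→G=22>>2=5, T=22&3=2
[0]→row 2·2+0=4  col G=5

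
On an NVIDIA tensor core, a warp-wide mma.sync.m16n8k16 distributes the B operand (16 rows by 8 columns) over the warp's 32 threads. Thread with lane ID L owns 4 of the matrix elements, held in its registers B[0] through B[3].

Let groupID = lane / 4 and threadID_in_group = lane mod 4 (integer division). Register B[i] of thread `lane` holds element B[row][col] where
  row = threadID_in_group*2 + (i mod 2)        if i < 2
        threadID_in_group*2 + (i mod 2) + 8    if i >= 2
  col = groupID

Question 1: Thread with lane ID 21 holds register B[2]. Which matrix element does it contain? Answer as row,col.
lane 21⇒21/4=5, 21 mod 4=1
i=2  r:2·1+0+8⇒10  c:5

10,5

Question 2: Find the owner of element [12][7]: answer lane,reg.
30,2

c: 7->gid=7  r: 12->r8=1,tid=2,i&1=0
L=7*4+2=30  i=1*2+0=2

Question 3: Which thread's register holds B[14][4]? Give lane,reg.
c=4⇒gr=4  r=14⇒Rb=1,th=3,odd=0
L=4*4+3=19  i=1*2+0=2

19,2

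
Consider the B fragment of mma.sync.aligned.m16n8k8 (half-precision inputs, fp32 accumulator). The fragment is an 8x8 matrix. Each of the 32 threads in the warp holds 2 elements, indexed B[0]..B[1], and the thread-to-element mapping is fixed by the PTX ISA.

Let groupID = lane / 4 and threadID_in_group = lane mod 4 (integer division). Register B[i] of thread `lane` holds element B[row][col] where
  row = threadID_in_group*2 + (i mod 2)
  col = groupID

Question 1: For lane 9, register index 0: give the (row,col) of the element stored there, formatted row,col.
lane 9: grp=2 (9/4), tig=1 (9%4)
i=0: r=1*2+0=2, c=grp=2

2,2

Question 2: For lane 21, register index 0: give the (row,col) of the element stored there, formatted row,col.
lane 21→21/4=5, 21 mod 4=1
i=0  r:2·1+0→2  c:5

2,5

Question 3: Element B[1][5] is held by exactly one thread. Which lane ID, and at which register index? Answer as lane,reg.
c=5→G=5  r=1→T=0,p=1
L=5*4+0=20  i=1=1

20,1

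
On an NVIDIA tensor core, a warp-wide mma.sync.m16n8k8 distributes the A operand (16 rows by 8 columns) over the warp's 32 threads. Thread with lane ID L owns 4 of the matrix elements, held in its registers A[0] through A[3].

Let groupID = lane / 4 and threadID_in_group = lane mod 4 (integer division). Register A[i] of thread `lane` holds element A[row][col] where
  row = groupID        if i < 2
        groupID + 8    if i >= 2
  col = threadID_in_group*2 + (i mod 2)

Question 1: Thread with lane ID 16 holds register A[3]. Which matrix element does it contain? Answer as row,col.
12,1

L=16->gid=16>>2=4, tid=16&3=0
[3]->row 4+8=12  col 0·2+1=1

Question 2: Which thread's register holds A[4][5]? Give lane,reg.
18,1

r=4->g=4,rb=0  c=5->t=2,b0=1
L=4*4+2=18  i=0*2+1=1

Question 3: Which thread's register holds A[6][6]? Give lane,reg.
r:6=>grp=6,rB=0  c:6=>tig=3,lo=0
L=6*4+3=27  i=0*2+0=0

27,0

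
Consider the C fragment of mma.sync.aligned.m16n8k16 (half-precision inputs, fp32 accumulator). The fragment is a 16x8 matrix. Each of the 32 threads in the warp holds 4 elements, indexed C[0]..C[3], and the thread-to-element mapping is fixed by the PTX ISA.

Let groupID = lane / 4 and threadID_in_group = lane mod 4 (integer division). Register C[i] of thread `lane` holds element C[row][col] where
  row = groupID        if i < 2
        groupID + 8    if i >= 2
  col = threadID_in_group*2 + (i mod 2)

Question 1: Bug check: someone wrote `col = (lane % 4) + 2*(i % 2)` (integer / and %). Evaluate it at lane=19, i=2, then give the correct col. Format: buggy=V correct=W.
`(lane % 4) + 2*(i % 2)`[19,2]⇒3
19: gr=4,th=3
[2] (4+8,3*2+0) = (12,6)
col: 3 vs 6

buggy=3 correct=6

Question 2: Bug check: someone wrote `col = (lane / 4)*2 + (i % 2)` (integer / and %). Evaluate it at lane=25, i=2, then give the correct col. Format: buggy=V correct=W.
`(lane / 4)*2 + (i % 2)`[25,2]→12
25: G=6,T=1
[2] (6+8,1*2+0) = (14,2)
col: 12 vs 2

buggy=12 correct=2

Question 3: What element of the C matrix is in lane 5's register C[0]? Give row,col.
L=5->g=5>>2=1, t=5&3=1
[0]->row 1+0=1  col 1·2+0=2

1,2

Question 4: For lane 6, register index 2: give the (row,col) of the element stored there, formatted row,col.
lane 6: grp=1 (6/4), tig=2 (6%4)
i=2: r=1+8=9, c=2*2+0=4

9,4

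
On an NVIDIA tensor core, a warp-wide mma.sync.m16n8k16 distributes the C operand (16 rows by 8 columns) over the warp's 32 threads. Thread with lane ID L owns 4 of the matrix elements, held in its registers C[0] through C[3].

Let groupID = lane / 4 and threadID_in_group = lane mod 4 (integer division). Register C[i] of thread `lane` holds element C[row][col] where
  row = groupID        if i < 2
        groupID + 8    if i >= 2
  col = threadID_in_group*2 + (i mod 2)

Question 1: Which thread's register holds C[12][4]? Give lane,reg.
18,2

r=12→G=4,rhi=1  c=4→T=2,p=0
L=4*4+2=18  i=1*2+0=2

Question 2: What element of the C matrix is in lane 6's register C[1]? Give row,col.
6: gid=1,tid=2
[1] (1+0,2*2+1) = (1,5)

1,5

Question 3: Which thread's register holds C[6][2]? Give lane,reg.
r=6->g=6,rb=0  c=2->t=1,b0=0
L=6*4+1=25  i=0*2+0=0

25,0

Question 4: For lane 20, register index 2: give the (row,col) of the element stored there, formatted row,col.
13,0

lane 20: G=5 (20/4), T=0 (20%4)
i=2: r=5+8=13, c=0*2+0=0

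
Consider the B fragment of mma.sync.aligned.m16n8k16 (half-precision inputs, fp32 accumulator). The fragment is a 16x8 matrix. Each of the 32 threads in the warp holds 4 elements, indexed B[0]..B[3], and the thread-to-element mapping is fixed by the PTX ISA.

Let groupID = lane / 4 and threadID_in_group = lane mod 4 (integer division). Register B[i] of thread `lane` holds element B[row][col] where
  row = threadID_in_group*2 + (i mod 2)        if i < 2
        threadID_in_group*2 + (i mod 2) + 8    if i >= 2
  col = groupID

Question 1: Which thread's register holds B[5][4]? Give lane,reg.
c: 4->gid=4  r: 5->r8=0,tid=2,i&1=1
L=4*4+2=18  i=0*2+1=1

18,1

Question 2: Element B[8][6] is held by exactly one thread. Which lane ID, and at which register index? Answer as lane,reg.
24,2

c:6=>grp=6  r:8=>rB=1,tig=0,lo=0
L=6*4+0=24  i=1*2+0=2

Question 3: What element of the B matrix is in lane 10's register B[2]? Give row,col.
12,2

10: grp=2,tig=2
[2] (2*2+0+8,2) = (12,2)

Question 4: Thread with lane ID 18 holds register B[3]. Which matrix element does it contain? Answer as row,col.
18: G=4,T=2
[3] (2*2+1+8,4) = (13,4)

13,4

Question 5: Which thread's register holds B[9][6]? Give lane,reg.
24,3

c:6=>grp=6  r:9=>rB=1,tig=0,lo=1
L=6*4+0=24  i=1*2+1=3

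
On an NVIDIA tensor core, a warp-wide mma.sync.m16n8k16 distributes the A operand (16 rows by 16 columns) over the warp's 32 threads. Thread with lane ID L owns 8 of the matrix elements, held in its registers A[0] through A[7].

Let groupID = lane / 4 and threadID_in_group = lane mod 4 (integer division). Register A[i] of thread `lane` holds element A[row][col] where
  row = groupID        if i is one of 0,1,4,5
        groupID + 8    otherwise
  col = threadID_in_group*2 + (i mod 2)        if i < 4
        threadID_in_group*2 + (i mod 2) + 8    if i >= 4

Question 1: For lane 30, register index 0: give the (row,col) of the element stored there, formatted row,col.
lane 30: gid=7 (30/4), tid=2 (30%4)
i=0: r=7+0=7, c=2*2+0+0=4

7,4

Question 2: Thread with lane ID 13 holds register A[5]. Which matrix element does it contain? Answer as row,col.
L=13->g=13>>2=3, t=13&3=1
[5]->row 3+0=3  col 1·2+1+8=11

3,11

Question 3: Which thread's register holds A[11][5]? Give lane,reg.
r=11⇒gr=3,Rb=1  c=5⇒Cb=0,th=2,odd=1
L=3*4+2=14  i=0*4+1*2+1=3

14,3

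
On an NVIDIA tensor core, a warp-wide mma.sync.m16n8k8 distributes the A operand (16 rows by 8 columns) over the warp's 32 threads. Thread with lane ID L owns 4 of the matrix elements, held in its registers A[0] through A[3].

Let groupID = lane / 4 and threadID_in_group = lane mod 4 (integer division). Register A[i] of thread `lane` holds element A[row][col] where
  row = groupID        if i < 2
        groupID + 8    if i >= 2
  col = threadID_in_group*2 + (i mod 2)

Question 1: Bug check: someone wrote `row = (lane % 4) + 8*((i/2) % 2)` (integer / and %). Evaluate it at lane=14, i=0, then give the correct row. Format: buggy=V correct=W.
buggy=2 correct=3

`(lane % 4) + 8*((i/2) % 2)`[14,0]=>2
L=14=>grp=14>>2=3, tig=14&3=2
[0]=>row 3+0=3  col 2·2+0=4
row: 2 vs 3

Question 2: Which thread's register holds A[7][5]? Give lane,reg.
r: 7->gid=7,r8=0  c: 5->tid=2,i&1=1
L=7*4+2=30  i=0*2+1=1

30,1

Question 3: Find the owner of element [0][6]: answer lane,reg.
r=0->g=0,rb=0  c=6->t=3,b0=0
L=0*4+3=3  i=0*2+0=0

3,0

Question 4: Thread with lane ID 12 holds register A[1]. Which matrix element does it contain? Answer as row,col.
12: grp=3,tig=0
[1] (3+0,0*2+1) = (3,1)

3,1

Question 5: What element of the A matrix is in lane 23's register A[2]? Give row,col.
lane 23->23/4=5, 23 mod 4=3
i=2  r:5+8->13  c:2·3+0->6

13,6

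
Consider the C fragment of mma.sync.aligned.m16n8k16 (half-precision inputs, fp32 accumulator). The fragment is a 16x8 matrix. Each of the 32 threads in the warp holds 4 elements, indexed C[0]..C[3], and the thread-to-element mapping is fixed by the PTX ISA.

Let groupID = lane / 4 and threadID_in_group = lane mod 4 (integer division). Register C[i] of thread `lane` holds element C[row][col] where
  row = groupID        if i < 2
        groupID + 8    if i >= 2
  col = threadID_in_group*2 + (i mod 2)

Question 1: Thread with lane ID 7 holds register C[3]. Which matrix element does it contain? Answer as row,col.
L=7→G=7>>2=1, T=7&3=3
[3]→row 1+8=9  col 3·2+1=7

9,7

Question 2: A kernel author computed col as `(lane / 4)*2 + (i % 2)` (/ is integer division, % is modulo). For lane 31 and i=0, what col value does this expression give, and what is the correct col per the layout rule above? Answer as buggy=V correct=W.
buggy=14 correct=6

`(lane / 4)*2 + (i % 2)`[31,0]→14
31: G=7,T=3
[0] (7+0,3*2+0) = (7,6)
col: 14 vs 6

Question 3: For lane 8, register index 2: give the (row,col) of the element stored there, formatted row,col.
10,0

lane 8⇒8/4=2, 8 mod 4=0
i=2  r:2+8⇒10  c:2·0+0⇒0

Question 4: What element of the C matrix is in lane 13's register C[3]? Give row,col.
13: gid=3,tid=1
[3] (3+8,1*2+1) = (11,3)

11,3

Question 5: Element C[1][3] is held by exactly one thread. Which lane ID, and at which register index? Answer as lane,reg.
5,1

r=1->g=1,rb=0  c=3->t=1,b0=1
L=1*4+1=5  i=0*2+1=1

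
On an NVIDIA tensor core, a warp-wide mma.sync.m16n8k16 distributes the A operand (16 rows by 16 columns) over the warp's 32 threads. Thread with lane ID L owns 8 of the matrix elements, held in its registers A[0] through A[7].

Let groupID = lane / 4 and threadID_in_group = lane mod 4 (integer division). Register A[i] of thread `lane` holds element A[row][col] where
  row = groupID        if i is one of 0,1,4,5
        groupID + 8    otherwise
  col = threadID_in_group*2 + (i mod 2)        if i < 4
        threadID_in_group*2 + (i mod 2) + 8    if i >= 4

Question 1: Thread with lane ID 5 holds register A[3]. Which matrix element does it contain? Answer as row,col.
lane 5->5/4=1, 5 mod 4=1
i=3  r:1+8->9  c:2·1+1+0->3

9,3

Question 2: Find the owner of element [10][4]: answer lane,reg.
r=10→G=2,rhi=1  c=4→chi=0,T=2,p=0
L=2*4+2=10  i=0*4+1*2+0=2

10,2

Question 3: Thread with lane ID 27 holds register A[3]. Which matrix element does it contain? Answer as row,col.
27: G=6,T=3
[3] (6+8,3*2+1+0) = (14,7)

14,7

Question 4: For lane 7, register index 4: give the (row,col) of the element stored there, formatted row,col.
lane 7: grp=1 (7/4), tig=3 (7%4)
i=4: r=1+0=1, c=3*2+0+8=14

1,14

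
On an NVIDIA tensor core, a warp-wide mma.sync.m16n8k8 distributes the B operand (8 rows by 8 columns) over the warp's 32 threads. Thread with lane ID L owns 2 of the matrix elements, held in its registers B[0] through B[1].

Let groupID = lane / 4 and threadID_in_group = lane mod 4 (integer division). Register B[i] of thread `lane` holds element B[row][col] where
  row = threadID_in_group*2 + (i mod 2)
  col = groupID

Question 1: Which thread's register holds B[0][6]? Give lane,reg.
c=6->g=6  r=0->t=0,b0=0
L=6*4+0=24  i=0=0

24,0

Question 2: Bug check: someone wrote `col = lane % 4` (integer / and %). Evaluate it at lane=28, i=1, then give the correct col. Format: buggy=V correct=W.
buggy=0 correct=7

`lane % 4`[28,1]->0
L=28->gid=28>>2=7, tid=28&3=0
[1]->row 0·2+1=1  col gid=7
col: 0 vs 7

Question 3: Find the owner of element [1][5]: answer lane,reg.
20,1

c: 5->gid=5  r: 1->tid=0,i&1=1
L=5*4+0=20  i=1=1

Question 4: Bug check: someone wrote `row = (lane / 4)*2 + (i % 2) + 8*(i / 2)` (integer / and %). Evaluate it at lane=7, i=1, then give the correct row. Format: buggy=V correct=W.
`(lane / 4)*2 + (i % 2) + 8*(i / 2)`[7,1]->3
lane 7->7/4=1, 7 mod 4=3
i=1  r:2·3+1->7  c:1
row: 3 vs 7

buggy=3 correct=7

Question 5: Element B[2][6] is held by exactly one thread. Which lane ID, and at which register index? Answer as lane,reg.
c:6=>grp=6  r:2=>tig=1,lo=0
L=6*4+1=25  i=0=0

25,0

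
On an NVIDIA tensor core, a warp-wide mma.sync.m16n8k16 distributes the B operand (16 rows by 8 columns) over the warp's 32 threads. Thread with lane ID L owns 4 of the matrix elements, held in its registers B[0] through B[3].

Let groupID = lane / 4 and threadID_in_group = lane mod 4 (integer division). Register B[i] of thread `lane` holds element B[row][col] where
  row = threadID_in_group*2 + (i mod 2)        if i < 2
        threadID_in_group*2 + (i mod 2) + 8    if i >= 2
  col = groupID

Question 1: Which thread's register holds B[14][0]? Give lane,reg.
3,2

c=0⇒gr=0  r=14⇒Rb=1,th=3,odd=0
L=0*4+3=3  i=1*2+0=2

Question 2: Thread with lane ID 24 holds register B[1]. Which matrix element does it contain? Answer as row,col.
24: g=6,t=0
[1] (0*2+1+0,6) = (1,6)

1,6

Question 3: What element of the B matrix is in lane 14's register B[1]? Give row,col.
5,3

lane 14: grp=3 (14/4), tig=2 (14%4)
i=1: r=2*2+1+0=5, c=grp=3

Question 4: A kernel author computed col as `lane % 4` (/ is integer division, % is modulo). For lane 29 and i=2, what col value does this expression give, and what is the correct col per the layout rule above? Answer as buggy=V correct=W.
buggy=1 correct=7

`lane % 4`[29,2]⇒1
lane 29: gr=7 (29/4), th=1 (29%4)
i=2: r=1*2+0+8=10, c=gr=7
col: 1 vs 7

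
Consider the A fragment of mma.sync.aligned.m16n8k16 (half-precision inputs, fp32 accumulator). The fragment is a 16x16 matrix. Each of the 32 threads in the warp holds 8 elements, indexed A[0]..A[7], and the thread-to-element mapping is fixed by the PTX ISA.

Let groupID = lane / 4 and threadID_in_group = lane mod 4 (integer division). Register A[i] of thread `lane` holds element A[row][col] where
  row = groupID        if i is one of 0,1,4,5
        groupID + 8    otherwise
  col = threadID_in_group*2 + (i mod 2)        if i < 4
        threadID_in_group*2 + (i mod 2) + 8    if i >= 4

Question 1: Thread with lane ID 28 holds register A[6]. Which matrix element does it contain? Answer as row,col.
15,8

28: g=7,t=0
[6] (7+8,0*2+0+8) = (15,8)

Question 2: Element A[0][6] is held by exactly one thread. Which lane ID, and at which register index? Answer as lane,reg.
r=0→G=0,rhi=0  c=6→chi=0,T=3,p=0
L=0*4+3=3  i=0*4+0*2+0=0

3,0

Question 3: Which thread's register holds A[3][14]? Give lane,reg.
15,4

r=3->g=3,rb=0  c=14->cb=1,t=3,b0=0
L=3*4+3=15  i=1*4+0*2+0=4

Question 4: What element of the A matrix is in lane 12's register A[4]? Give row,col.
L=12→G=12>>2=3, T=12&3=0
[4]→row 3+0=3  col 0·2+0+8=8

3,8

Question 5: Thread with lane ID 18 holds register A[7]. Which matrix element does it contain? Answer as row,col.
lane 18⇒18/4=4, 18 mod 4=2
i=7  r:4+8⇒12  c:2·2+1+8⇒13

12,13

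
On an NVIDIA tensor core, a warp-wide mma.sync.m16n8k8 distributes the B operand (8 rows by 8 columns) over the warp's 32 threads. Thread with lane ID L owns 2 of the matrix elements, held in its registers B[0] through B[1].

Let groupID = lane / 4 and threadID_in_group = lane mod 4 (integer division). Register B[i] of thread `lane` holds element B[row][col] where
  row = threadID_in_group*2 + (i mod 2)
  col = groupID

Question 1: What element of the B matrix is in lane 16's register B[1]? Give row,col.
1,4

lane 16->16/4=4, 16 mod 4=0
i=1  r:2·0+1->1  c:4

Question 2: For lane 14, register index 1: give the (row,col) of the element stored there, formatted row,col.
lane 14: gid=3 (14/4), tid=2 (14%4)
i=1: r=2*2+1=5, c=gid=3

5,3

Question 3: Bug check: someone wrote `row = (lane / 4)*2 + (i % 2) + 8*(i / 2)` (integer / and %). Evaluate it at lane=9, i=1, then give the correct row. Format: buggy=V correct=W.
buggy=5 correct=3

`(lane / 4)*2 + (i % 2) + 8*(i / 2)`[9,1]⇒5
9: gr=2,th=1
[1] (1*2+1,2) = (3,2)
row: 5 vs 3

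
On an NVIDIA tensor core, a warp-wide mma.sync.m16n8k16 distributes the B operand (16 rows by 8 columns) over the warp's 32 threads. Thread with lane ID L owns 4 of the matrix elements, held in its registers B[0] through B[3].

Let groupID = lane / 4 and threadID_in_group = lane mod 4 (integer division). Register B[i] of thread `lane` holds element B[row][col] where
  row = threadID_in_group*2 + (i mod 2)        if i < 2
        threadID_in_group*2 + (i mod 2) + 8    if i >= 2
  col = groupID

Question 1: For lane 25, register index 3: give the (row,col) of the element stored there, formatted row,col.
25: gid=6,tid=1
[3] (1*2+1+8,6) = (11,6)

11,6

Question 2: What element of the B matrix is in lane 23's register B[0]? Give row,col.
6,5

lane 23: g=5 (23/4), t=3 (23%4)
i=0: r=3*2+0+0=6, c=g=5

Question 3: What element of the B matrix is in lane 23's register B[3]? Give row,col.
23: gr=5,th=3
[3] (3*2+1+8,5) = (15,5)

15,5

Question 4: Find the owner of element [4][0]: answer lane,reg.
2,0

c=0⇒gr=0  r=4⇒Rb=0,th=2,odd=0
L=0*4+2=2  i=0*2+0=0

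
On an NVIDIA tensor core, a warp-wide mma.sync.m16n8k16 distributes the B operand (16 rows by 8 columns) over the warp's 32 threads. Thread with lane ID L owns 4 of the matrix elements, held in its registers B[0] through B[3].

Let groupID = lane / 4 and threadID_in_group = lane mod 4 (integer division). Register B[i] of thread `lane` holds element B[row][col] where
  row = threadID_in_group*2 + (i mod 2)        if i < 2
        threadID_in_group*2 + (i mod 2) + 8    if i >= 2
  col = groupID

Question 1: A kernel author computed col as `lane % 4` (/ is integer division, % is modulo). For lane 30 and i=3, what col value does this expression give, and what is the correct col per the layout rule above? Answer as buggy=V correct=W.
`lane % 4`[30,3]->2
lane 30: g=7 (30/4), t=2 (30%4)
i=3: r=2*2+1+8=13, c=g=7
col: 2 vs 7

buggy=2 correct=7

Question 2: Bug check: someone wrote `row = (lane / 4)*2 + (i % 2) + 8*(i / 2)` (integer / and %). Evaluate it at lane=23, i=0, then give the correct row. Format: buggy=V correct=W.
buggy=10 correct=6

`(lane / 4)*2 + (i % 2) + 8*(i / 2)`[23,0]→10
lane 23→23/4=5, 23 mod 4=3
i=0  r:2·3+0+0→6  c:5
row: 10 vs 6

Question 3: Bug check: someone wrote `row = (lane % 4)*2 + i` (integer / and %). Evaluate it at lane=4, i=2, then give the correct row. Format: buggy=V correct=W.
buggy=2 correct=8

`(lane % 4)*2 + i`[4,2]→2
4: G=1,T=0
[2] (0*2+0+8,1) = (8,1)
row: 2 vs 8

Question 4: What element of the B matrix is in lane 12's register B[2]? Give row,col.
12: G=3,T=0
[2] (0*2+0+8,3) = (8,3)

8,3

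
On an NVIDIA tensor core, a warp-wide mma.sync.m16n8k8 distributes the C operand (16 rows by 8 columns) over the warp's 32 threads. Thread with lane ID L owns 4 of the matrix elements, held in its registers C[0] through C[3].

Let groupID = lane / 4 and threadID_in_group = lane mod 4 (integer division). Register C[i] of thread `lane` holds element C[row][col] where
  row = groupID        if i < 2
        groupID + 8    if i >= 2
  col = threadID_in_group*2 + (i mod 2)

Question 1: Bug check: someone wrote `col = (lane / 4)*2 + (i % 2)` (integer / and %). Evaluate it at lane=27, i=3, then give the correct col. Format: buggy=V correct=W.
buggy=13 correct=7

`(lane / 4)*2 + (i % 2)`[27,3]=>13
lane 27=>27/4=6, 27 mod 4=3
i=3  r:6+8=>14  c:2·3+1=>7
col: 13 vs 7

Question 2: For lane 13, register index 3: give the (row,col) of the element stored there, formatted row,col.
11,3

lane 13→13/4=3, 13 mod 4=1
i=3  r:3+8→11  c:2·1+1→3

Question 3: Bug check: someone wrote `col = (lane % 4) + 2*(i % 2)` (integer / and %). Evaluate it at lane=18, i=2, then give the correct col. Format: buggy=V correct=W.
`(lane % 4) + 2*(i % 2)`[18,2]=>2
18: grp=4,tig=2
[2] (4+8,2*2+0) = (12,4)
col: 2 vs 4

buggy=2 correct=4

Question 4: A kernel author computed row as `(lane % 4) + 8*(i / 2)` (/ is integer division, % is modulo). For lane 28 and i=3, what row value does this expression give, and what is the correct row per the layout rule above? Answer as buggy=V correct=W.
`(lane % 4) + 8*(i / 2)`[28,3]->8
L=28->gid=28>>2=7, tid=28&3=0
[3]->row 7+8=15  col 0·2+1=1
row: 8 vs 15

buggy=8 correct=15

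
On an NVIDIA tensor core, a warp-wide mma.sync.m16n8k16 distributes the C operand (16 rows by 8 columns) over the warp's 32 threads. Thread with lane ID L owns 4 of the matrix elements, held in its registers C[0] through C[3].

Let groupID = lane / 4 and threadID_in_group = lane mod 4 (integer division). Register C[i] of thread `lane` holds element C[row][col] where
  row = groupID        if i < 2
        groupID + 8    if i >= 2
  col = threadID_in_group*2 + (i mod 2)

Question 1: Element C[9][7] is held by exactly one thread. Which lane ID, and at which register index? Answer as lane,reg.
r: 9->gid=1,r8=1  c: 7->tid=3,i&1=1
L=1*4+3=7  i=1*2+1=3

7,3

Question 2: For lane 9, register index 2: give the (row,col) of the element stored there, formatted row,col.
lane 9: gid=2 (9/4), tid=1 (9%4)
i=2: r=2+8=10, c=1*2+0=2

10,2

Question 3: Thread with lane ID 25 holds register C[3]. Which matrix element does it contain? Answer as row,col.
25: gid=6,tid=1
[3] (6+8,1*2+1) = (14,3)

14,3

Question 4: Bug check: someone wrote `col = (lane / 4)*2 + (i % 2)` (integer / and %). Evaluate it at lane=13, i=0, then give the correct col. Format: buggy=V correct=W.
buggy=6 correct=2

`(lane / 4)*2 + (i % 2)`[13,0]→6
L=13→G=13>>2=3, T=13&3=1
[0]→row 3+0=3  col 1·2+0=2
col: 6 vs 2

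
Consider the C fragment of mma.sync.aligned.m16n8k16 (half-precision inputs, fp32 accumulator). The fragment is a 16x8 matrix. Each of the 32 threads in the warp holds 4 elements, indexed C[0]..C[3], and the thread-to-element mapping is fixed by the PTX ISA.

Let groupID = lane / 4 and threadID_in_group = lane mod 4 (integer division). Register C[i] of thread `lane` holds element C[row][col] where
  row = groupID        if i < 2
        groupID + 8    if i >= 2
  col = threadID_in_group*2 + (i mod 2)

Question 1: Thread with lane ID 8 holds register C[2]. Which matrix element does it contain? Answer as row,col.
10,0

8: gr=2,th=0
[2] (2+8,0*2+0) = (10,0)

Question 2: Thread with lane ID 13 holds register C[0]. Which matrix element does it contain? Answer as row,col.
3,2

lane 13=>13/4=3, 13 mod 4=1
i=0  r:3+0=>3  c:2·1+0=>2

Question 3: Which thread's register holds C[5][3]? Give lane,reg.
21,1

r:5=>grp=5,rB=0  c:3=>tig=1,lo=1
L=5*4+1=21  i=0*2+1=1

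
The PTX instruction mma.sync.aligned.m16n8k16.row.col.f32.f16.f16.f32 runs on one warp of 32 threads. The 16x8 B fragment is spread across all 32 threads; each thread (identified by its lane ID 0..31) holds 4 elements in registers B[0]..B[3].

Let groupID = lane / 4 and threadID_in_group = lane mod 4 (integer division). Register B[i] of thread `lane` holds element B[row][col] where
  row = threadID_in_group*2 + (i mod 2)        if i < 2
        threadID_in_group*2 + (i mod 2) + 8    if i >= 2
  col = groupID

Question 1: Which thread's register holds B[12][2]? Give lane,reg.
10,2

c=2->g=2  r=12->rb=1,t=2,b0=0
L=2*4+2=10  i=1*2+0=2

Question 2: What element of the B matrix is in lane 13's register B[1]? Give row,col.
lane 13: G=3 (13/4), T=1 (13%4)
i=1: r=1*2+1+0=3, c=G=3

3,3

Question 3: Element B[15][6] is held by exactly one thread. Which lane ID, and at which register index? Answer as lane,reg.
c=6->g=6  r=15->rb=1,t=3,b0=1
L=6*4+3=27  i=1*2+1=3

27,3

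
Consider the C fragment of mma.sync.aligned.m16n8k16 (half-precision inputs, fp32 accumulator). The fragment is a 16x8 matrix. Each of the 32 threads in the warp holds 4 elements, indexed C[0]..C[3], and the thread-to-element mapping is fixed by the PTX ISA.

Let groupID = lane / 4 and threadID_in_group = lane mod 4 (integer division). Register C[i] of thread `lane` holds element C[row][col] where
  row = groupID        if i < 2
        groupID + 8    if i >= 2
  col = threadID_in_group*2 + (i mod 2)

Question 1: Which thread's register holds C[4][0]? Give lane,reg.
16,0

r=4->g=4,rb=0  c=0->t=0,b0=0
L=4*4+0=16  i=0*2+0=0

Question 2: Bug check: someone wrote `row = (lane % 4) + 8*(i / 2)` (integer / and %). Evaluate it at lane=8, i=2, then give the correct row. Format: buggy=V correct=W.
buggy=8 correct=10

`(lane % 4) + 8*(i / 2)`[8,2]=>8
lane 8: grp=2 (8/4), tig=0 (8%4)
i=2: r=2+8=10, c=0*2+0=0
row: 8 vs 10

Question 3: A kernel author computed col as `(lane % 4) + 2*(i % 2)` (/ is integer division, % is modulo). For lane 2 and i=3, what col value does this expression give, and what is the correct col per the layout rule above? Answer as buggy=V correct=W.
buggy=4 correct=5

`(lane % 4) + 2*(i % 2)`[2,3]=>4
lane 2: grp=0 (2/4), tig=2 (2%4)
i=3: r=0+8=8, c=2*2+1=5
col: 4 vs 5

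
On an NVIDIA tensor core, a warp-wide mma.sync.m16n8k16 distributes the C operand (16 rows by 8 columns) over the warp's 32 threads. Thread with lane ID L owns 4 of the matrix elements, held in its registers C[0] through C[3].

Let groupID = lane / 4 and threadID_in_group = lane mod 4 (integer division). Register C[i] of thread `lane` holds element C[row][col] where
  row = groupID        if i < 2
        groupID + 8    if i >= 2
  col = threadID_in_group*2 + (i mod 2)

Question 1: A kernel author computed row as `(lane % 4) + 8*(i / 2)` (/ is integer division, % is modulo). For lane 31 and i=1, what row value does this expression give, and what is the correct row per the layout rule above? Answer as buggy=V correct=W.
`(lane % 4) + 8*(i / 2)`[31,1]⇒3
31: gr=7,th=3
[1] (7+0,3*2+1) = (7,7)
row: 3 vs 7

buggy=3 correct=7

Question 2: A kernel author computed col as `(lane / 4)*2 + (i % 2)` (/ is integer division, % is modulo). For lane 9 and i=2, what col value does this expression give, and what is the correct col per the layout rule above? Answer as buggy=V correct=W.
buggy=4 correct=2

`(lane / 4)*2 + (i % 2)`[9,2]->4
lane 9: g=2 (9/4), t=1 (9%4)
i=2: r=2+8=10, c=1*2+0=2
col: 4 vs 2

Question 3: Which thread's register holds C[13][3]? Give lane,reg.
21,3

r: 13->gid=5,r8=1  c: 3->tid=1,i&1=1
L=5*4+1=21  i=1*2+1=3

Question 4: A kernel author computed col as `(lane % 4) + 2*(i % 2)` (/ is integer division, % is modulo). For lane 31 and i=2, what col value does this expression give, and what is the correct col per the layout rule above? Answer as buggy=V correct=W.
buggy=3 correct=6

`(lane % 4) + 2*(i % 2)`[31,2]⇒3
31: gr=7,th=3
[2] (7+8,3*2+0) = (15,6)
col: 3 vs 6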